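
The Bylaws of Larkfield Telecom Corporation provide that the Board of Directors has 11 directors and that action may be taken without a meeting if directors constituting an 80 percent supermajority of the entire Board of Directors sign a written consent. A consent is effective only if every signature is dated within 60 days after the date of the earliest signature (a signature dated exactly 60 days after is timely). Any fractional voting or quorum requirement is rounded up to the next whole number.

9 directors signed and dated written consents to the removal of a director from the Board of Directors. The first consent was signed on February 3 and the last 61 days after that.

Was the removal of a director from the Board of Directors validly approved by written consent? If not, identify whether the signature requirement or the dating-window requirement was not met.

Signatures required: an 80 percent supermajority of 11 — 4/5 of 11 = 8.80, rounded up to 9, so 9 needed; 9 signed. Sufficient.
Dating window: the latest signature is 61 days after the earliest; the limit is 60 days. Outside the window.

Not effective — dating-window requirement not satisfied.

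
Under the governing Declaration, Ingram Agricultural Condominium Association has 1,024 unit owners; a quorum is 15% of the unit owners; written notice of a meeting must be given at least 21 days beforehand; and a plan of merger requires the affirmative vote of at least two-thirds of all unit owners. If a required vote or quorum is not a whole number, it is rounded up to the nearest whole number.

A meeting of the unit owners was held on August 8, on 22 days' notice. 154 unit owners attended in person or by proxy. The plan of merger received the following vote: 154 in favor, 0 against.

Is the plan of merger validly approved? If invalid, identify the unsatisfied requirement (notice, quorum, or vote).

Notice: 22 days given; 21 required. Satisfied.
Quorum: 15% of 1,024 = 153.60, rounded up to 154; 154 present. Satisfied.
Vote: requires two-thirds of all unit owners (1,024); 2/3 of 1024 = 682.67, rounded up to 683, so 683 needed; 154 in favor. Not satisfied.

Invalid — vote requirement not satisfied.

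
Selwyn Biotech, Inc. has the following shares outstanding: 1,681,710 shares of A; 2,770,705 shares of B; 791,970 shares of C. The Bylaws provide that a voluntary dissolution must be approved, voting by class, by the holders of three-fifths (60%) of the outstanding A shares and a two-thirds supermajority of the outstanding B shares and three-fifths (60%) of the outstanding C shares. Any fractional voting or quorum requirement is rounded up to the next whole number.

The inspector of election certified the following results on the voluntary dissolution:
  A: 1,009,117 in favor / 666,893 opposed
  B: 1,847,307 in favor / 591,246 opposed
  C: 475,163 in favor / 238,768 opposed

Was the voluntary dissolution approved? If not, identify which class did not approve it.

Not approved — the C shares did not give the required vote.

A: 3/5 of 1681710 = 1009026; 1,009,026 required, 1,009,117 in favor — approved.
B: 2/3 of 2770705 = 1847136.67, rounded up to 1847137; 1,847,137 required, 1,847,307 in favor — approved.
C: 3/5 of 791970 = 475182; 475,182 required, 475,163 in favor — not approved.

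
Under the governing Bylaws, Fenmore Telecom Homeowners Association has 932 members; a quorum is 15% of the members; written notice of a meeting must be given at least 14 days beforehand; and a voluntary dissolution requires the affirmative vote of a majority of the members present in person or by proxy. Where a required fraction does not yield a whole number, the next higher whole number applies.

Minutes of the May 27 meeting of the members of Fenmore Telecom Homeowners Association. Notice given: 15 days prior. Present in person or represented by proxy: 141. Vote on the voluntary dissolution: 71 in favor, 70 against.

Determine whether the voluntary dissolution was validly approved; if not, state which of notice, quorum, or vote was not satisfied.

Notice: 15 days given; 14 required. Satisfied.
Quorum: 15% of 932 = 139.80, rounded up to 140; 141 present. Satisfied.
Vote: requires a majority of those present (141); a majority of 141 is 71, so 71 needed; 71 in favor. Satisfied.

Valid — all requirements satisfied.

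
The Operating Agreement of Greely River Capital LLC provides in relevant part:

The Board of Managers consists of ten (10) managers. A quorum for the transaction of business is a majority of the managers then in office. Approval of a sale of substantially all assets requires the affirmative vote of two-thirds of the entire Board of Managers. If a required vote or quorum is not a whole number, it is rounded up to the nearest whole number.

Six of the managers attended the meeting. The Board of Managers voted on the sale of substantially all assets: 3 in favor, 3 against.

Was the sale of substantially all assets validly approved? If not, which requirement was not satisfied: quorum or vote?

Invalid — vote requirement not satisfied.

Quorum: 6 present; quorum is 6. Satisfied.
Vote: the sale of substantially all assets requires two-thirds of the entire Board of Managers (10). 2/3 of 10 = 6.67, rounded up to 7, so 7 affirmative votes are needed; 3 voted in favor. Not satisfied.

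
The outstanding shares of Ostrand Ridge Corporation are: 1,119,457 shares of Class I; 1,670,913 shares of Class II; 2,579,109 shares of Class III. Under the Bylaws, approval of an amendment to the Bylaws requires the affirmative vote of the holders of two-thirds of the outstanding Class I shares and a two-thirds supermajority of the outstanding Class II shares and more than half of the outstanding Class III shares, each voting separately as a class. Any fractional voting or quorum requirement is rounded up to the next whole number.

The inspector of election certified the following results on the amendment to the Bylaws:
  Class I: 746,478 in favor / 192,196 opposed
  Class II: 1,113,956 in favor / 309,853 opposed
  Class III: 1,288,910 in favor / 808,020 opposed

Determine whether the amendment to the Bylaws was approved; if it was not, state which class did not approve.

Class I: 2/3 of 1119457 = 746304.67, rounded up to 746305; 746,305 required, 746,478 in favor — approved.
Class II: 2/3 of 1670913 = 1113942; 1,113,942 required, 1,113,956 in favor — approved.
Class III: a majority of 2579109 is 1289555; 1,289,555 required, 1,288,910 in favor — not approved.

Not approved — the Class III shares did not give the required vote.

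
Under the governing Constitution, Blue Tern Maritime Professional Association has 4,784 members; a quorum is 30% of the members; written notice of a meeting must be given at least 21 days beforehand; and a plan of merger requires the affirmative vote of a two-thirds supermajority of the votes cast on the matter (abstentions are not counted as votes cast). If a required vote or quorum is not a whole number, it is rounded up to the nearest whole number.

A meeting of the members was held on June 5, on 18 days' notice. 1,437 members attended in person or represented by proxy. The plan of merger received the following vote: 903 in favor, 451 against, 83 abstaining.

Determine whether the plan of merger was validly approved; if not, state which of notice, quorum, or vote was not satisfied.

Notice: 18 days given; 21 required. Not satisfied.
Quorum: 30% of 4,784 = 1,435.20, rounded up to 1,436; 1,437 present. Satisfied.
Vote: requires two-thirds of the votes cast (1,437 − 83 abstaining = 1,354); 2/3 of 1354 = 902.67, rounded up to 903, so 903 needed; 903 in favor. Satisfied.

Invalid — notice requirement not satisfied.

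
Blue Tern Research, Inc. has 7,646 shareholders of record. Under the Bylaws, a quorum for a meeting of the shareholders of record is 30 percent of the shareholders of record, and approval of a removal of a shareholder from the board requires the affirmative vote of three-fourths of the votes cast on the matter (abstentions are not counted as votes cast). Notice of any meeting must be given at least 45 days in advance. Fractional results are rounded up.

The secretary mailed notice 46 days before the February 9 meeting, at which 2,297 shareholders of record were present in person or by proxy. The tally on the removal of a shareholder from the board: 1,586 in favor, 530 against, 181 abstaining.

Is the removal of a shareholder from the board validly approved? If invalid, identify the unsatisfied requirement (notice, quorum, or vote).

Notice: 46 days given; 45 required. Satisfied.
Quorum: 30% of 7,646 = 2,293.80, rounded up to 2,294; 2,297 present. Satisfied.
Vote: requires three-fourths of the votes cast (2,297 − 181 abstaining = 2,116); 3/4 of 2116 = 1587, so 1,587 needed; 1,586 in favor. Not satisfied.

Invalid — vote requirement not satisfied.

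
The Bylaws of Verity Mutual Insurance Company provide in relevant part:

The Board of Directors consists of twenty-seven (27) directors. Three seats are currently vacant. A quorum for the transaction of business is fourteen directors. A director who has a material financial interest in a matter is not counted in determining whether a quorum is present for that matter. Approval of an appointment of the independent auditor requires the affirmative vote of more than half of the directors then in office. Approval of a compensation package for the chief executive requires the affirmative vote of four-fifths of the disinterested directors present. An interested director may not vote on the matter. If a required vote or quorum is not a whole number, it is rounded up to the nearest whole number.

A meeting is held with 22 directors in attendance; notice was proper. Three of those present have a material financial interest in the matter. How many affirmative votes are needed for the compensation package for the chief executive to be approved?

16

The compensation package for the chief executive requires four-fifths of the disinterested directors present (22 − 3 = 19).
4/5 of 19 = 15.20, rounded up to 16.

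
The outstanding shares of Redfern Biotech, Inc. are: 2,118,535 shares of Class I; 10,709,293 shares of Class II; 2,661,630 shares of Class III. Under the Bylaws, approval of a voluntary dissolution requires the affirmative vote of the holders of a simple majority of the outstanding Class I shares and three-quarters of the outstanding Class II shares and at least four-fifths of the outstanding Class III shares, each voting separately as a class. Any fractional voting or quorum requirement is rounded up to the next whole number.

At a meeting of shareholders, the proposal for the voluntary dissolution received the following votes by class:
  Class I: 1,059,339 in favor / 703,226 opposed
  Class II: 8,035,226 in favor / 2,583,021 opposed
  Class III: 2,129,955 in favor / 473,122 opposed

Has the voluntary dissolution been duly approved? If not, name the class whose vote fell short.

Class I: a majority of 2118535 is 1059268; 1,059,268 required, 1,059,339 in favor — approved.
Class II: 3/4 of 10709293 = 8031969.75, rounded up to 8031970; 8,031,970 required, 8,035,226 in favor — approved.
Class III: 4/5 of 2661630 = 2129304; 2,129,304 required, 2,129,955 in favor — approved.

Approved — every class gave the required vote.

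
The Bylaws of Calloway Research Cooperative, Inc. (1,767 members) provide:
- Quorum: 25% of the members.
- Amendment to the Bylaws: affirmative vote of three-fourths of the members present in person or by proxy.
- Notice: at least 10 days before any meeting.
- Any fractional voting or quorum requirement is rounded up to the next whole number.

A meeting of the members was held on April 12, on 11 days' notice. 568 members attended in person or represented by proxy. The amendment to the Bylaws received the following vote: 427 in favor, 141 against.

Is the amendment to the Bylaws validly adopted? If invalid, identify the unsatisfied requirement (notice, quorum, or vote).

Valid — all requirements satisfied.

Notice: 11 days given; 10 required. Satisfied.
Quorum: 25% of 1,767 = 441.75, rounded up to 442; 568 present. Satisfied.
Vote: requires three-fourths of those present (568); 3/4 of 568 = 426, so 426 needed; 427 in favor. Satisfied.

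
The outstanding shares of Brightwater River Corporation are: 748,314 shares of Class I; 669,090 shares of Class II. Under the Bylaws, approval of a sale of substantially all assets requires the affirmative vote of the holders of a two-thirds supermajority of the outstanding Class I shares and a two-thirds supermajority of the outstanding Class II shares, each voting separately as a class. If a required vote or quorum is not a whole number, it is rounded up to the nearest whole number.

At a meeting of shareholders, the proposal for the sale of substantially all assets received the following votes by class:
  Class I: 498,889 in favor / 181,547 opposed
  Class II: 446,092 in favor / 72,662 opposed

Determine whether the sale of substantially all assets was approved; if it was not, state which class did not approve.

Approved — every class gave the required vote.

Class I: 2/3 of 748314 = 498876; 498,876 required, 498,889 in favor — approved.
Class II: 2/3 of 669090 = 446060; 446,060 required, 446,092 in favor — approved.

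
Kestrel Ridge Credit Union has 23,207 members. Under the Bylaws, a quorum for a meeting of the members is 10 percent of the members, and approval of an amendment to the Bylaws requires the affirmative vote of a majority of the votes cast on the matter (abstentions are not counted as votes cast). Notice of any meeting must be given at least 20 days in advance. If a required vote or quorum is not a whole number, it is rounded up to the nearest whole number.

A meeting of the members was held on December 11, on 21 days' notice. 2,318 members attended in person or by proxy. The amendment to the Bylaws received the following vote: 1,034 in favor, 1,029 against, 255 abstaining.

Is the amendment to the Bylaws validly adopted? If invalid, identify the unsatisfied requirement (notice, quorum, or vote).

Notice: 21 days given; 20 required. Satisfied.
Quorum: 10% of 23,207 = 2,320.70, rounded up to 2,321; 2,318 present. Not satisfied.
Vote: requires a majority of the votes cast (2,318 − 255 abstaining = 2,063); a majority of 2063 is 1032, so 1,032 needed; 1,034 in favor. Satisfied.

Invalid — quorum requirement not satisfied.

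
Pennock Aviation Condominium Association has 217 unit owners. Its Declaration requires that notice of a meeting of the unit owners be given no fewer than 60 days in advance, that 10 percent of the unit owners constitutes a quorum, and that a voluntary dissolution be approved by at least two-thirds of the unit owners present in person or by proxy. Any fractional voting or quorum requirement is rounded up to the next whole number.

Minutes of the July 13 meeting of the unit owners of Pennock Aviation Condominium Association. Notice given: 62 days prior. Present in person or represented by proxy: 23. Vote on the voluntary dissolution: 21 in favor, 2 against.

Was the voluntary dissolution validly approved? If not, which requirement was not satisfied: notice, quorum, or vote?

Valid — all requirements satisfied.

Notice: 62 days given; 60 required. Satisfied.
Quorum: 10% of 217 = 21.70, rounded up to 22; 23 present. Satisfied.
Vote: requires two-thirds of those present (23); 2/3 of 23 = 15.33, rounded up to 16, so 16 needed; 21 in favor. Satisfied.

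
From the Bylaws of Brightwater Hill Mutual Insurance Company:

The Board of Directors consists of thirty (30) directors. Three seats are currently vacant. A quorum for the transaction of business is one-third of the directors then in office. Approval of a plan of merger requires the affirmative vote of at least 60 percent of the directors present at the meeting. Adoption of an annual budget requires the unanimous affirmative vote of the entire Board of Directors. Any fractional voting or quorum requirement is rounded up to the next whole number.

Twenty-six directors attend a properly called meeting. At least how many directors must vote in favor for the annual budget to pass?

The annual budget requires the unanimous vote of the entire Board of Directors (30).
Unanimous means all 30.
(Only 26 can vote, so the annual budget cannot pass at this meeting, but the required vote is still 30.)

30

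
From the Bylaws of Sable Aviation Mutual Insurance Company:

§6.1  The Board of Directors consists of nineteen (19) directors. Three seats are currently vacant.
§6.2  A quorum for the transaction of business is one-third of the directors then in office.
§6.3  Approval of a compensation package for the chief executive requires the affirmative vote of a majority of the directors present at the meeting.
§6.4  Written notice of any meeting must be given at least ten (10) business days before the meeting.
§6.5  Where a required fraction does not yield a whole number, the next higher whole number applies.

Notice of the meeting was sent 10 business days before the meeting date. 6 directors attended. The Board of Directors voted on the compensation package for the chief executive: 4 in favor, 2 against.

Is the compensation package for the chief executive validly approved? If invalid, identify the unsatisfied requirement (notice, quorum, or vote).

Valid — all requirements satisfied.

Notice: 10 business days given; 10 required (10 ≥ 10). Satisfied.
Quorum: 6 present; quorum is 6. Satisfied.
Vote: the compensation package for the chief executive requires a majority of the directors present (6). A majority of 6 is 4, so 4 affirmative votes are needed; 4 voted in favor. Satisfied.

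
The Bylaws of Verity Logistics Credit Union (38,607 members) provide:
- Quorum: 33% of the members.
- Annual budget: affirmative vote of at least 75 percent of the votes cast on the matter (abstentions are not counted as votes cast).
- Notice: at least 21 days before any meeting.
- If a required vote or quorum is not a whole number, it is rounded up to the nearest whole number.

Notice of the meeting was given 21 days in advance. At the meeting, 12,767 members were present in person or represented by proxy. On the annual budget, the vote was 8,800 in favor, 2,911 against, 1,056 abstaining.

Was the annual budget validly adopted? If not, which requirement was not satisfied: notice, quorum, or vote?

Valid — all requirements satisfied.

Notice: 21 days given; 21 required. Satisfied.
Quorum: 33% of 38,607 = 12,740.31, rounded up to 12,741; 12,767 present. Satisfied.
Vote: requires three-fourths of the votes cast (12,767 − 1,056 abstaining = 11,711); 3/4 of 11711 = 8783.25, rounded up to 8784, so 8,784 needed; 8,800 in favor. Satisfied.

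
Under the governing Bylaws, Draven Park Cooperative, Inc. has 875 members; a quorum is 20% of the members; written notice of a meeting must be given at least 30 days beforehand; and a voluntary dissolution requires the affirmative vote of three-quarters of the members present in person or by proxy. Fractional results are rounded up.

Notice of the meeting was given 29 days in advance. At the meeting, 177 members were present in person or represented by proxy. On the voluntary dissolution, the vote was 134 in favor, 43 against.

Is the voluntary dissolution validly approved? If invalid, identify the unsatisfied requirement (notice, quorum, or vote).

Invalid — notice requirement not satisfied.

Notice: 29 days given; 30 required. Not satisfied.
Quorum: 20% of 875 = 175; 177 present. Satisfied.
Vote: requires three-fourths of those present (177); 3/4 of 177 = 132.75, rounded up to 133, so 133 needed; 134 in favor. Satisfied.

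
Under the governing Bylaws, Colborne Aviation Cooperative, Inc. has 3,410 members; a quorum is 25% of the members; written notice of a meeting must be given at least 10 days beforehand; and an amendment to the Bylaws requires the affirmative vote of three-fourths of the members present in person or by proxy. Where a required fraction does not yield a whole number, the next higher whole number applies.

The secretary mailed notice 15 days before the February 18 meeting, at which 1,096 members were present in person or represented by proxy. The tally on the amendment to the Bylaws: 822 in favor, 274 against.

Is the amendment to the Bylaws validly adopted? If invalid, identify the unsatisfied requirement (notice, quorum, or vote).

Valid — all requirements satisfied.

Notice: 15 days given; 10 required. Satisfied.
Quorum: 25% of 3,410 = 852.50, rounded up to 853; 1,096 present. Satisfied.
Vote: requires three-fourths of those present (1,096); 3/4 of 1096 = 822, so 822 needed; 822 in favor. Satisfied.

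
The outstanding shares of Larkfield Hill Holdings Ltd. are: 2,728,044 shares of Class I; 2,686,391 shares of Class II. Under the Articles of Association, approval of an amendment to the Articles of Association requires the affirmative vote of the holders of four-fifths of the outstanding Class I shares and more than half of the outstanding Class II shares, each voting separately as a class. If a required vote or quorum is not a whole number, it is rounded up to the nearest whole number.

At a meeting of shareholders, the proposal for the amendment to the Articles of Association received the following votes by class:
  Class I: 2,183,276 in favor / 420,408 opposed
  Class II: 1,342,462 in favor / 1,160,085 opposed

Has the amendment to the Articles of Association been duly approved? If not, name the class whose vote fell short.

Class I: 4/5 of 2728044 = 2182435.20, rounded up to 2182436; 2,182,436 required, 2,183,276 in favor — approved.
Class II: a majority of 2686391 is 1343196; 1,343,196 required, 1,342,462 in favor — not approved.

Not approved — the Class II shares did not give the required vote.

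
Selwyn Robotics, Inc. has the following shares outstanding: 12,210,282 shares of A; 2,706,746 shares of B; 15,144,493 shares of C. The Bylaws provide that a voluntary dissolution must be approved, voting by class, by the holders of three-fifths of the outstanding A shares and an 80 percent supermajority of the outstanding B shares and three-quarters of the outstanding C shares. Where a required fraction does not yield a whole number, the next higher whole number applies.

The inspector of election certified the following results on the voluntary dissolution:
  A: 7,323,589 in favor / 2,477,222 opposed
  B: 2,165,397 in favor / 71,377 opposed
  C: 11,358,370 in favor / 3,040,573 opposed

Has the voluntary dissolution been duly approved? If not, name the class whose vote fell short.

A: 3/5 of 12210282 = 7326169.20, rounded up to 7326170; 7,326,170 required, 7,323,589 in favor — not approved.
B: 4/5 of 2706746 = 2165396.80, rounded up to 2165397; 2,165,397 required, 2,165,397 in favor — approved.
C: 3/4 of 15144493 = 11358369.75, rounded up to 11358370; 11,358,370 required, 11,358,370 in favor — approved.

Not approved — the A shares did not give the required vote.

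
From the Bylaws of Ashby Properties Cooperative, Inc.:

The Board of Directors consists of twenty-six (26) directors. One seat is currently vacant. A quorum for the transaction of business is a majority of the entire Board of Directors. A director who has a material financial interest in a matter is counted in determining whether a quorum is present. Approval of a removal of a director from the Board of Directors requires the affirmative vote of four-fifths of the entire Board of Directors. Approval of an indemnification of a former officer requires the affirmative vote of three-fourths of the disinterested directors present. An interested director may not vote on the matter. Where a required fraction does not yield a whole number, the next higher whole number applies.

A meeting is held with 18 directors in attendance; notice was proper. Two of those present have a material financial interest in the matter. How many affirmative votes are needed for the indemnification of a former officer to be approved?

12

The indemnification of a former officer requires three-fourths of the disinterested directors present (18 − 2 = 16).
3/4 of 16 = 12.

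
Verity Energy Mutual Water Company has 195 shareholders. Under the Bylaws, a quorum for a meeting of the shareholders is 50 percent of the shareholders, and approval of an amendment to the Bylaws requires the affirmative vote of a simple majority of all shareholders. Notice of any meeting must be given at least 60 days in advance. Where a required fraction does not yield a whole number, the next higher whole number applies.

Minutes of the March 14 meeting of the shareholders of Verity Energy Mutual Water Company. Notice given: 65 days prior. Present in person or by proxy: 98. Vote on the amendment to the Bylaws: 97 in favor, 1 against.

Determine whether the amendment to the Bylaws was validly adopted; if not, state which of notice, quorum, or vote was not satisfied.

Notice: 65 days given; 60 required. Satisfied.
Quorum: 50% of 195 = 97.50, rounded up to 98; 98 present. Satisfied.
Vote: requires a majority of all shareholders (195); a majority of 195 is 98, so 98 needed; 97 in favor. Not satisfied.

Invalid — vote requirement not satisfied.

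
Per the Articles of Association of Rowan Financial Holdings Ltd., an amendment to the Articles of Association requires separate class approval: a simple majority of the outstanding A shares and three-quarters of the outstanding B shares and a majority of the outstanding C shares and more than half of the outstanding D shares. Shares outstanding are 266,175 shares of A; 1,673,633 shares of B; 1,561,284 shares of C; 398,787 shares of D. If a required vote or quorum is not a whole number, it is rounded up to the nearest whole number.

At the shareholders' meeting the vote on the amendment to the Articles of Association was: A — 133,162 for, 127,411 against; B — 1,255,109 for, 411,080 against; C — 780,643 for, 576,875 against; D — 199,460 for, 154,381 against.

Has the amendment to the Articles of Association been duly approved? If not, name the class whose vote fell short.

A: a majority of 266175 is 133088; 133,088 required, 133,162 in favor — approved.
B: 3/4 of 1673633 = 1255224.75, rounded up to 1255225; 1,255,225 required, 1,255,109 in favor — not approved.
C: a majority of 1561284 is 780643; 780,643 required, 780,643 in favor — approved.
D: a majority of 398787 is 199394; 199,394 required, 199,460 in favor — approved.

Not approved — the B shares did not give the required vote.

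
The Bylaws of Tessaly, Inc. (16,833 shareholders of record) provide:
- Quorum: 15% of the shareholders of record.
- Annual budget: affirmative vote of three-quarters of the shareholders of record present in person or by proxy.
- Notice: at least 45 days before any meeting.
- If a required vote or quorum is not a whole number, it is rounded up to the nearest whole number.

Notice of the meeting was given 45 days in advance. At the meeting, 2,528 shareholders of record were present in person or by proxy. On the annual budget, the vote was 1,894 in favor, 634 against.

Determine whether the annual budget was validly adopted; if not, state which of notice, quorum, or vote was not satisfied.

Notice: 45 days given; 45 required. Satisfied.
Quorum: 15% of 16,833 = 2,524.95, rounded up to 2,525; 2,528 present. Satisfied.
Vote: requires three-fourths of those present (2,528); 3/4 of 2528 = 1896, so 1,896 needed; 1,894 in favor. Not satisfied.

Invalid — vote requirement not satisfied.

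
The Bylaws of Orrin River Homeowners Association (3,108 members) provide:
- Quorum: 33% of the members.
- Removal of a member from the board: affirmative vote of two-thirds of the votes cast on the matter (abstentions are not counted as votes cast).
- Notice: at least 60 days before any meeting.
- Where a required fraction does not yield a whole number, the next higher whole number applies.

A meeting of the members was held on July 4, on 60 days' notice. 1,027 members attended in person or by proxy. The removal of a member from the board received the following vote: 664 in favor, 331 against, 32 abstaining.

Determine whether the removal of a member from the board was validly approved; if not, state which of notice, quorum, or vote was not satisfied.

Notice: 60 days given; 60 required. Satisfied.
Quorum: 33% of 3,108 = 1,025.64, rounded up to 1,026; 1,027 present. Satisfied.
Vote: requires two-thirds of the votes cast (1,027 − 32 abstaining = 995); 2/3 of 995 = 663.33, rounded up to 664, so 664 needed; 664 in favor. Satisfied.

Valid — all requirements satisfied.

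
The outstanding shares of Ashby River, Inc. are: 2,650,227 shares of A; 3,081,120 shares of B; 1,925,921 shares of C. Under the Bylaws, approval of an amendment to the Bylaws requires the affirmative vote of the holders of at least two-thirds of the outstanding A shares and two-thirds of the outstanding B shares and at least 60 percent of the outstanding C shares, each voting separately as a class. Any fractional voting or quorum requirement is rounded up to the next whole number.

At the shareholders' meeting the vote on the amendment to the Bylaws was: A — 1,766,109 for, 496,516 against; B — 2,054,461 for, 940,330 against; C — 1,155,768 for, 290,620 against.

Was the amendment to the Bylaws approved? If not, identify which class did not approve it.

Not approved — the A shares did not give the required vote.

A: 2/3 of 2650227 = 1766818; 1,766,818 required, 1,766,109 in favor — not approved.
B: 2/3 of 3081120 = 2054080; 2,054,080 required, 2,054,461 in favor — approved.
C: 3/5 of 1925921 = 1155552.60, rounded up to 1155553; 1,155,553 required, 1,155,768 in favor — approved.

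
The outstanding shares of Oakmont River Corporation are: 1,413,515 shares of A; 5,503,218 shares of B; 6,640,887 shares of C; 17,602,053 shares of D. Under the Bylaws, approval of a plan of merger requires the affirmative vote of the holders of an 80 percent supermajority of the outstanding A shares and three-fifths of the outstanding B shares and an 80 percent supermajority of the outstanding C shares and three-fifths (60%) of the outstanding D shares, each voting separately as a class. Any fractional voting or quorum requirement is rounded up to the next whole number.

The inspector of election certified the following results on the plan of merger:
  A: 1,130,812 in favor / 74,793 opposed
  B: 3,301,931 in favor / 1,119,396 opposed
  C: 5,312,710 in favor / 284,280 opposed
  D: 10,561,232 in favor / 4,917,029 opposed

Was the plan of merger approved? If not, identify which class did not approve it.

Approved — every class gave the required vote.

A: 4/5 of 1413515 = 1130812; 1,130,812 required, 1,130,812 in favor — approved.
B: 3/5 of 5503218 = 3301930.80, rounded up to 3301931; 3,301,931 required, 3,301,931 in favor — approved.
C: 4/5 of 6640887 = 5312709.60, rounded up to 5312710; 5,312,710 required, 5,312,710 in favor — approved.
D: 3/5 of 17602053 = 10561231.80, rounded up to 10561232; 10,561,232 required, 10,561,232 in favor — approved.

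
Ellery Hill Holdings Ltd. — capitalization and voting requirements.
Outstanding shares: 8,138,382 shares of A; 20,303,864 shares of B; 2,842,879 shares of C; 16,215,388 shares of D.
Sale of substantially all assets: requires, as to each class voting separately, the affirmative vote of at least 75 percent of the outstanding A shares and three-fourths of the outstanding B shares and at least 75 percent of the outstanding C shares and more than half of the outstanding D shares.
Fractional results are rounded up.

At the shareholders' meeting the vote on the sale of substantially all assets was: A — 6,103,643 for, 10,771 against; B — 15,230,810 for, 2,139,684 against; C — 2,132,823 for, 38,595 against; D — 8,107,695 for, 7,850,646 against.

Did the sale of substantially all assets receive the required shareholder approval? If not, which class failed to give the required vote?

Not approved — the A shares did not give the required vote.

A: 3/4 of 8138382 = 6103786.50, rounded up to 6103787; 6,103,787 required, 6,103,643 in favor — not approved.
B: 3/4 of 20303864 = 15227898; 15,227,898 required, 15,230,810 in favor — approved.
C: 3/4 of 2842879 = 2132159.25, rounded up to 2132160; 2,132,160 required, 2,132,823 in favor — approved.
D: a majority of 16215388 is 8107695; 8,107,695 required, 8,107,695 in favor — approved.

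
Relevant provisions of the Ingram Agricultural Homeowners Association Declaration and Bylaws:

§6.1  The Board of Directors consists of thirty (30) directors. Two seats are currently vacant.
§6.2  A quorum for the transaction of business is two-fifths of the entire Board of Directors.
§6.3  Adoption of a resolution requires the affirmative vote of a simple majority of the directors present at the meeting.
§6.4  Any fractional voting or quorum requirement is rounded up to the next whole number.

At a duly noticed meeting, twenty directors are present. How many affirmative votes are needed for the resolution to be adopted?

11

The resolution requires a majority of the directors present (20).
A majority of 20 is 11.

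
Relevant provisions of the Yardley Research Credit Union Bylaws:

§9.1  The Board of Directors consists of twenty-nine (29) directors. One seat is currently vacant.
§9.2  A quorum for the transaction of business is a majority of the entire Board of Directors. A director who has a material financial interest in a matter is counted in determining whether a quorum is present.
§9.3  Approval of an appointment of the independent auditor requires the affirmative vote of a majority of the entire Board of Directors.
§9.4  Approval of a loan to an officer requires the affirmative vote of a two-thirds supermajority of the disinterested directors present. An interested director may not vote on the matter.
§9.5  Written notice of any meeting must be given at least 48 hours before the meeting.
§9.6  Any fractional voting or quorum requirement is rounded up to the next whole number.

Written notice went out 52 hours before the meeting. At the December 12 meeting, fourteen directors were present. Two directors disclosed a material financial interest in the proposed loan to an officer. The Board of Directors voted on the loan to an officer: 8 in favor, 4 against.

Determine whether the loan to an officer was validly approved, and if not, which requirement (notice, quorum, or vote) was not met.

Notice: 52 hours given; 48 required (52 ≥ 48). Satisfied.
Quorum: 14 present (interested directors count toward quorum); quorum is 15. Not satisfied.
Vote: the loan to an officer requires two-thirds of the disinterested directors present (14 − 2 = 12). 2/3 of 12 = 8, so 8 affirmative votes are needed; 8 voted in favor. Satisfied. (Moot — without a quorum no business can be validly transacted.)

Invalid — quorum requirement not satisfied.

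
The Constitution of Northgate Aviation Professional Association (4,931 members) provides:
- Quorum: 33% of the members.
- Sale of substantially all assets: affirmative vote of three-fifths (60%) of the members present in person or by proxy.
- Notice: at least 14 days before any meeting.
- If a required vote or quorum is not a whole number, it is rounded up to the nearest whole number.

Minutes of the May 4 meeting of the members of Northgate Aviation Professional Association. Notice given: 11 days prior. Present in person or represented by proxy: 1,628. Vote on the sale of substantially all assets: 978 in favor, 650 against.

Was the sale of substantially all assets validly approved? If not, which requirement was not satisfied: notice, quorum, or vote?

Invalid — notice requirement not satisfied.

Notice: 11 days given; 14 required. Not satisfied.
Quorum: 33% of 4,931 = 1,627.23, rounded up to 1,628; 1,628 present. Satisfied.
Vote: requires three-fifths of those present (1,628); 3/5 of 1628 = 976.80, rounded up to 977, so 977 needed; 978 in favor. Satisfied.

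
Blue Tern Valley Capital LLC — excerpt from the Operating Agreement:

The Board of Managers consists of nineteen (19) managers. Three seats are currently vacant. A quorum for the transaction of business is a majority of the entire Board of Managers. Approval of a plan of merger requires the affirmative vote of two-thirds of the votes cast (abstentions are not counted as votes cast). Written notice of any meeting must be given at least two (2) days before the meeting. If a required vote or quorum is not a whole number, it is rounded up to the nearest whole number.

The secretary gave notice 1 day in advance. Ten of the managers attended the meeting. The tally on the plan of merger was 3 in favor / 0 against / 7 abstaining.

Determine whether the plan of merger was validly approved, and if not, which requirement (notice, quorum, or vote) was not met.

Notice: 1 day given; 2 required (1 < 2). Not satisfied.
Quorum: 10 present; quorum is 10. Satisfied.
Vote: the plan of merger requires two-thirds of the votes cast (10 present − 7 abstaining = 3). 2/3 of 3 = 2, so 2 affirmative votes are needed; 3 voted in favor. Satisfied.

Invalid — notice requirement not satisfied.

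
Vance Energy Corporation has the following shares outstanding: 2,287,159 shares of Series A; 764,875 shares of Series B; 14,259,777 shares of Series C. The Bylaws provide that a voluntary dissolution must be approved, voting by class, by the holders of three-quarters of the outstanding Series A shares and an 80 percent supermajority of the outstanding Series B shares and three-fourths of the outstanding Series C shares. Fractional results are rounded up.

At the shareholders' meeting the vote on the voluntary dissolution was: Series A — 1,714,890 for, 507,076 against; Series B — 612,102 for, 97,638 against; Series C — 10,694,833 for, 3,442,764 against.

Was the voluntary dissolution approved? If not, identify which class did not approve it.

Series A: 3/4 of 2287159 = 1715369.25, rounded up to 1715370; 1,715,370 required, 1,714,890 in favor — not approved.
Series B: 4/5 of 764875 = 611900; 611,900 required, 612,102 in favor — approved.
Series C: 3/4 of 14259777 = 10694832.75, rounded up to 10694833; 10,694,833 required, 10,694,833 in favor — approved.

Not approved — the Series A shares did not give the required vote.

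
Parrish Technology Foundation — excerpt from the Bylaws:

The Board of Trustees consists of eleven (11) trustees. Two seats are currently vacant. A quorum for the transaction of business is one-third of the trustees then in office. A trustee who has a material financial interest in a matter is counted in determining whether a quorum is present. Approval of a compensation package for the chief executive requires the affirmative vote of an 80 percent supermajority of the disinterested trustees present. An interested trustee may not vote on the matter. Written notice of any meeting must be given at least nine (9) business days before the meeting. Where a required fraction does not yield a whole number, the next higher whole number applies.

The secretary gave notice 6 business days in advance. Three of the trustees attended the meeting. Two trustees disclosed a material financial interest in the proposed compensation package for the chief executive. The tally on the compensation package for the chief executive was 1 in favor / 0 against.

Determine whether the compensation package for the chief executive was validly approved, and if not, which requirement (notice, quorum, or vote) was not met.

Invalid — notice requirement not satisfied.

Notice: 6 business days given; 9 required (6 < 9). Not satisfied.
Quorum: 3 present (interested trustees count toward quorum); quorum is 3. Satisfied.
Vote: the compensation package for the chief executive requires four-fifths of the disinterested trustees present (3 − 2 = 1). 4/5 of 1 = 0.80, rounded up to 1, so 1 affirmative vote is needed; 1 voted in favor. Satisfied.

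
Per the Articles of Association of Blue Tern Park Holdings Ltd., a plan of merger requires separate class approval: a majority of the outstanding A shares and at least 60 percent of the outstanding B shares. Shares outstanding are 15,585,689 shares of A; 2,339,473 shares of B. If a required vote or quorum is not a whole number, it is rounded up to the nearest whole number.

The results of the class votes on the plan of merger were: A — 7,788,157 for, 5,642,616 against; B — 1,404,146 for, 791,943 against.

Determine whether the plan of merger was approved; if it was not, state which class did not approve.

Not approved — the A shares did not give the required vote.

A: a majority of 15585689 is 7792845; 7,792,845 required, 7,788,157 in favor — not approved.
B: 3/5 of 2339473 = 1403683.80, rounded up to 1403684; 1,403,684 required, 1,404,146 in favor — approved.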